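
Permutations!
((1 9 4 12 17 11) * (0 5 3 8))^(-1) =((0 5 3 8)(1 9 4 12 17 11))^(-1) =(0 8 3 5)(1 11 17 12 4 9)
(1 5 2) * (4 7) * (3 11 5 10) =(1 10 3 11 5 2)(4 7) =[0, 10, 1, 11, 7, 2, 6, 4, 8, 9, 3, 5]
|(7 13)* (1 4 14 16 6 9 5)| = 14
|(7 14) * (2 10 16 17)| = |(2 10 16 17)(7 14)| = 4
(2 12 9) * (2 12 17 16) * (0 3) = (0 3)(2 17 16)(9 12) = [3, 1, 17, 0, 4, 5, 6, 7, 8, 12, 10, 11, 9, 13, 14, 15, 2, 16]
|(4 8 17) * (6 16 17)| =5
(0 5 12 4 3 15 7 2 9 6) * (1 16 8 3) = [5, 16, 9, 15, 1, 12, 0, 2, 3, 6, 10, 11, 4, 13, 14, 7, 8] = (0 5 12 4 1 16 8 3 15 7 2 9 6)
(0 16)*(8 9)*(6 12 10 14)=[16, 1, 2, 3, 4, 5, 12, 7, 9, 8, 14, 11, 10, 13, 6, 15, 0]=(0 16)(6 12 10 14)(8 9)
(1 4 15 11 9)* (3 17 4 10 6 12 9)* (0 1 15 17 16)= (0 1 10 6 12 9 15 11 3 16)(4 17)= [1, 10, 2, 16, 17, 5, 12, 7, 8, 15, 6, 3, 9, 13, 14, 11, 0, 4]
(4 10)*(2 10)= (2 10 4)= [0, 1, 10, 3, 2, 5, 6, 7, 8, 9, 4]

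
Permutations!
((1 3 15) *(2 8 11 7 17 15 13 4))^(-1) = (1 15 17 7 11 8 2 4 13 3)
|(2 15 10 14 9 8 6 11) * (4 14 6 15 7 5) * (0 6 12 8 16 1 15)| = |(0 6 11 2 7 5 4 14 9 16 1 15 10 12 8)| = 15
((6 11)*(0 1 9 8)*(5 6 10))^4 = ((0 1 9 8)(5 6 11 10))^4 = (11)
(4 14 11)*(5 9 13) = (4 14 11)(5 9 13) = [0, 1, 2, 3, 14, 9, 6, 7, 8, 13, 10, 4, 12, 5, 11]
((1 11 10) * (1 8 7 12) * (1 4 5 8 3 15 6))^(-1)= ((1 11 10 3 15 6)(4 5 8 7 12))^(-1)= (1 6 15 3 10 11)(4 12 7 8 5)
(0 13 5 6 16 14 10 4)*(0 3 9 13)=(3 9 13 5 6 16 14 10 4)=[0, 1, 2, 9, 3, 6, 16, 7, 8, 13, 4, 11, 12, 5, 10, 15, 14]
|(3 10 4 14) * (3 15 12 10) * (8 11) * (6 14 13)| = 14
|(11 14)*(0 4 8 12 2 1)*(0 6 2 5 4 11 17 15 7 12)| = 30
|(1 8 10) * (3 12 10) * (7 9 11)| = 15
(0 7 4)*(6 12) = (0 7 4)(6 12) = [7, 1, 2, 3, 0, 5, 12, 4, 8, 9, 10, 11, 6]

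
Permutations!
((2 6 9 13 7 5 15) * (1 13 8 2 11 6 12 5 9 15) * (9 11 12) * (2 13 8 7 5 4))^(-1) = (1 5 13 8)(2 4 12 15 6 11 7 9)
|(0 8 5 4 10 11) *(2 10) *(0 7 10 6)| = |(0 8 5 4 2 6)(7 10 11)| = 6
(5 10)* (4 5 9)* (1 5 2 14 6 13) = (1 5 10 9 4 2 14 6 13) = [0, 5, 14, 3, 2, 10, 13, 7, 8, 4, 9, 11, 12, 1, 6]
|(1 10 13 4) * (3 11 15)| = 12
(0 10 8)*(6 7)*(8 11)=(0 10 11 8)(6 7)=[10, 1, 2, 3, 4, 5, 7, 6, 0, 9, 11, 8]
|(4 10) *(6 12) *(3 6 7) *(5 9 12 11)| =|(3 6 11 5 9 12 7)(4 10)| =14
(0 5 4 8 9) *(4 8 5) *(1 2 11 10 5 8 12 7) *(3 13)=(0 4 8 9)(1 2 11 10 5 12 7)(3 13)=[4, 2, 11, 13, 8, 12, 6, 1, 9, 0, 5, 10, 7, 3]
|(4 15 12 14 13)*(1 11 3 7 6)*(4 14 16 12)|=|(1 11 3 7 6)(4 15)(12 16)(13 14)|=10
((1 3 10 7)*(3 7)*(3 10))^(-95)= (10)(1 7)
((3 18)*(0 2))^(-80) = (18)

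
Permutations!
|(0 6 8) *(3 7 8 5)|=|(0 6 5 3 7 8)|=6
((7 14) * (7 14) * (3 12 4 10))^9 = ((14)(3 12 4 10))^9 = (14)(3 12 4 10)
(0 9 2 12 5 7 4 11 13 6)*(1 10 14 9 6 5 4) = (0 6)(1 10 14 9 2 12 4 11 13 5 7) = [6, 10, 12, 3, 11, 7, 0, 1, 8, 2, 14, 13, 4, 5, 9]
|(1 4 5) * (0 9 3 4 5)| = |(0 9 3 4)(1 5)| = 4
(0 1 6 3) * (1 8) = (0 8 1 6 3) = [8, 6, 2, 0, 4, 5, 3, 7, 1]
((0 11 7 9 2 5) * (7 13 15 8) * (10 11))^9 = ((0 10 11 13 15 8 7 9 2 5))^9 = (0 5 2 9 7 8 15 13 11 10)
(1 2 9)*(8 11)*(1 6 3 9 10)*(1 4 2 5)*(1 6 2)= [0, 5, 10, 9, 1, 6, 3, 7, 11, 2, 4, 8]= (1 5 6 3 9 2 10 4)(8 11)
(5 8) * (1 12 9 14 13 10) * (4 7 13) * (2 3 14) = (1 12 9 2 3 14 4 7 13 10)(5 8) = [0, 12, 3, 14, 7, 8, 6, 13, 5, 2, 1, 11, 9, 10, 4]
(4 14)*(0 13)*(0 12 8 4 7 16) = (0 13 12 8 4 14 7 16) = [13, 1, 2, 3, 14, 5, 6, 16, 4, 9, 10, 11, 8, 12, 7, 15, 0]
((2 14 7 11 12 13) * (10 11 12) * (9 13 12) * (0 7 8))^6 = ((0 7 9 13 2 14 8)(10 11))^6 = (0 8 14 2 13 9 7)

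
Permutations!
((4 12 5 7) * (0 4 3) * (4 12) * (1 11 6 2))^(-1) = (0 3 7 5 12)(1 2 6 11)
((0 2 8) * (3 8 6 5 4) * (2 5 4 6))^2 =((0 5 6 4 3 8))^2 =(0 6 3)(4 8 5)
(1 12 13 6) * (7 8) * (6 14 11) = [0, 12, 2, 3, 4, 5, 1, 8, 7, 9, 10, 6, 13, 14, 11] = (1 12 13 14 11 6)(7 8)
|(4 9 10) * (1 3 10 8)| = |(1 3 10 4 9 8)| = 6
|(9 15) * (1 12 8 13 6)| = |(1 12 8 13 6)(9 15)| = 10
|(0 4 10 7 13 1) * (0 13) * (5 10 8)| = 6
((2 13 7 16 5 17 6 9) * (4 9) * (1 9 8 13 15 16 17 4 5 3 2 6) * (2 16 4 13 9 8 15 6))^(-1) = ((1 8 9 2 6 5 13 7 17)(3 16)(4 15))^(-1) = (1 17 7 13 5 6 2 9 8)(3 16)(4 15)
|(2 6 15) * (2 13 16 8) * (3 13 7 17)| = 9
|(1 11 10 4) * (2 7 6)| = 12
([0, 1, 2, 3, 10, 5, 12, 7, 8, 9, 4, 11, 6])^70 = [0, 1, 2, 3, 4, 5, 6, 7, 8, 9, 10, 11, 12]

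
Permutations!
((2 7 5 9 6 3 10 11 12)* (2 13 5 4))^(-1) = ((2 7 4)(3 10 11 12 13 5 9 6))^(-1) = (2 4 7)(3 6 9 5 13 12 11 10)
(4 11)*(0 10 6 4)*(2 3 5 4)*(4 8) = (0 10 6 2 3 5 8 4 11) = [10, 1, 3, 5, 11, 8, 2, 7, 4, 9, 6, 0]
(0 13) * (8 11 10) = [13, 1, 2, 3, 4, 5, 6, 7, 11, 9, 8, 10, 12, 0] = (0 13)(8 11 10)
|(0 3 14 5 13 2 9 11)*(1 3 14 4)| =|(0 14 5 13 2 9 11)(1 3 4)| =21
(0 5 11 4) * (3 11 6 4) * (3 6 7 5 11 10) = [11, 1, 2, 10, 0, 7, 4, 5, 8, 9, 3, 6] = (0 11 6 4)(3 10)(5 7)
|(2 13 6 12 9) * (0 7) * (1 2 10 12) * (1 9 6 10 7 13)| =14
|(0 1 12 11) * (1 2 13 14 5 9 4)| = 10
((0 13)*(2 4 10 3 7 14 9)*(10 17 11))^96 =(2 7 11)(3 17 9)(4 14 10)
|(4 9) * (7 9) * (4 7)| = 2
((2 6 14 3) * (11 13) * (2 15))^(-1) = ((2 6 14 3 15)(11 13))^(-1) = (2 15 3 14 6)(11 13)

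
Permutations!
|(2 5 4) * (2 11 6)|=5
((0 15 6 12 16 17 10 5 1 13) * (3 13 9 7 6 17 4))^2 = ((0 15 17 10 5 1 9 7 6 12 16 4 3 13))^2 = (0 17 5 9 6 16 3)(1 7 12 4 13 15 10)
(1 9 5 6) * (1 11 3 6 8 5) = (1 9)(3 6 11)(5 8) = [0, 9, 2, 6, 4, 8, 11, 7, 5, 1, 10, 3]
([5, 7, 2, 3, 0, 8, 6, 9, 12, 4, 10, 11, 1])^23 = [4, 12, 2, 3, 9, 0, 6, 1, 5, 7, 10, 11, 8]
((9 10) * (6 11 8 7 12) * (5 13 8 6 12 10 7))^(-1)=((5 13 8)(6 11)(7 10 9))^(-1)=(5 8 13)(6 11)(7 9 10)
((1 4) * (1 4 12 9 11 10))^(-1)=((1 12 9 11 10))^(-1)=(1 10 11 9 12)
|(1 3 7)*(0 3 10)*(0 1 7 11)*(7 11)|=4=|(0 3 7 11)(1 10)|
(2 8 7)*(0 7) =(0 7 2 8) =[7, 1, 8, 3, 4, 5, 6, 2, 0]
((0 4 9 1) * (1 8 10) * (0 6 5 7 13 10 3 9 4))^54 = (13)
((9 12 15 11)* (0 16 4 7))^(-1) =(0 7 4 16)(9 11 15 12) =((0 16 4 7)(9 12 15 11))^(-1)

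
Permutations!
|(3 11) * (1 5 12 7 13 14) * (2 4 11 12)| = 10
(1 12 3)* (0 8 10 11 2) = (0 8 10 11 2)(1 12 3) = [8, 12, 0, 1, 4, 5, 6, 7, 10, 9, 11, 2, 3]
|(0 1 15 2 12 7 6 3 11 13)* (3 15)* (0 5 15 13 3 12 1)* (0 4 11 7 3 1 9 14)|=|(0 4 11 1 12 3 7 6 13 5 15 2 9 14)|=14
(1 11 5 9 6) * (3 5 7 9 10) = (1 11 7 9 6)(3 5 10) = [0, 11, 2, 5, 4, 10, 1, 9, 8, 6, 3, 7]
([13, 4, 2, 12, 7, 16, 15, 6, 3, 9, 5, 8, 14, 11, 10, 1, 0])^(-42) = [5, 6, 2, 11, 15, 14, 4, 1, 13, 9, 12, 0, 8, 16, 3, 7, 10]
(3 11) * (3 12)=(3 11 12)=[0, 1, 2, 11, 4, 5, 6, 7, 8, 9, 10, 12, 3]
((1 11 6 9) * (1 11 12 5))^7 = (1 12 5)(6 9 11)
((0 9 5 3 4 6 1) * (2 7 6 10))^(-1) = (0 1 6 7 2 10 4 3 5 9)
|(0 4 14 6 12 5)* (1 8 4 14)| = 15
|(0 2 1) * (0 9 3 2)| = |(1 9 3 2)| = 4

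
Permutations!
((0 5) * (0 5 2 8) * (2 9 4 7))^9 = ((0 9 4 7 2 8))^9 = (0 7)(2 9)(4 8)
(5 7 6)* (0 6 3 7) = (0 6 5)(3 7) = [6, 1, 2, 7, 4, 0, 5, 3]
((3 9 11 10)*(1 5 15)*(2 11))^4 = ((1 5 15)(2 11 10 3 9))^4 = (1 5 15)(2 9 3 10 11)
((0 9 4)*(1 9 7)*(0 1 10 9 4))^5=(0 7 10 9)(1 4)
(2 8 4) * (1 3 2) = (1 3 2 8 4) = [0, 3, 8, 2, 1, 5, 6, 7, 4]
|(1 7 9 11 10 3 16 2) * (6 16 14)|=10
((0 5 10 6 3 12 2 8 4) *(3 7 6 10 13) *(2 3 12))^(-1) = ((0 5 13 12 3 2 8 4)(6 7))^(-1) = (0 4 8 2 3 12 13 5)(6 7)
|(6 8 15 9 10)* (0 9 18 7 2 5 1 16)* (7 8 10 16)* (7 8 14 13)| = 18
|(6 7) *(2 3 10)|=|(2 3 10)(6 7)|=6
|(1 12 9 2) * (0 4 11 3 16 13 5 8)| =8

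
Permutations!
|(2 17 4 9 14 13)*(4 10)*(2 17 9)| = |(2 9 14 13 17 10 4)| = 7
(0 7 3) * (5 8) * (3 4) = [7, 1, 2, 0, 3, 8, 6, 4, 5] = (0 7 4 3)(5 8)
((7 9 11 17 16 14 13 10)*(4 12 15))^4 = (4 12 15)(7 16)(9 14)(10 17)(11 13)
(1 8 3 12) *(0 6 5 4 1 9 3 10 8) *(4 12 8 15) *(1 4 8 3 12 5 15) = [6, 0, 2, 3, 4, 5, 15, 7, 10, 12, 1, 11, 9, 13, 14, 8] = (0 6 15 8 10 1)(9 12)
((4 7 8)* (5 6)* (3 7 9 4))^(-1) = ((3 7 8)(4 9)(5 6))^(-1) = (3 8 7)(4 9)(5 6)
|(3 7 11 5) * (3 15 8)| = 6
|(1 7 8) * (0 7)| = |(0 7 8 1)| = 4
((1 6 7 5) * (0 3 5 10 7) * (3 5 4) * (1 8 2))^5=((0 5 8 2 1 6)(3 4)(7 10))^5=(0 6 1 2 8 5)(3 4)(7 10)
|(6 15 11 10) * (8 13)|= 4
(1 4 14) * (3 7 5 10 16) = (1 4 14)(3 7 5 10 16) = [0, 4, 2, 7, 14, 10, 6, 5, 8, 9, 16, 11, 12, 13, 1, 15, 3]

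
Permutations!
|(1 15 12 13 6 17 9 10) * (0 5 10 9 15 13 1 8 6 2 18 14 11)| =14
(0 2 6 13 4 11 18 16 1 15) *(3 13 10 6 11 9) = (0 2 11 18 16 1 15)(3 13 4 9)(6 10) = [2, 15, 11, 13, 9, 5, 10, 7, 8, 3, 6, 18, 12, 4, 14, 0, 1, 17, 16]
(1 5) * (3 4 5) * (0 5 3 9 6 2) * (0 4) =[5, 9, 4, 0, 3, 1, 2, 7, 8, 6] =(0 5 1 9 6 2 4 3)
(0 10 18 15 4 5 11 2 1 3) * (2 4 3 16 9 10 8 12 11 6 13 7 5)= [8, 16, 1, 0, 2, 6, 13, 5, 12, 10, 18, 4, 11, 7, 14, 3, 9, 17, 15]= (0 8 12 11 4 2 1 16 9 10 18 15 3)(5 6 13 7)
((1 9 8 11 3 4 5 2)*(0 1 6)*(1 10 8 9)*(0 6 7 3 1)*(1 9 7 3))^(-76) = ((0 10 8 11 9 7 1)(2 3 4 5))^(-76) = (0 10 8 11 9 7 1)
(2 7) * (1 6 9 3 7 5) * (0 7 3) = [7, 6, 5, 3, 4, 1, 9, 2, 8, 0] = (0 7 2 5 1 6 9)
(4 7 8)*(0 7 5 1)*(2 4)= (0 7 8 2 4 5 1)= [7, 0, 4, 3, 5, 1, 6, 8, 2]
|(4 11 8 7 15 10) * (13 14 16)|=|(4 11 8 7 15 10)(13 14 16)|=6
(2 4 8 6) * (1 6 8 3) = [0, 6, 4, 1, 3, 5, 2, 7, 8] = (8)(1 6 2 4 3)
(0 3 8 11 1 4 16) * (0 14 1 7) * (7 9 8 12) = (0 3 12 7)(1 4 16 14)(8 11 9) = [3, 4, 2, 12, 16, 5, 6, 0, 11, 8, 10, 9, 7, 13, 1, 15, 14]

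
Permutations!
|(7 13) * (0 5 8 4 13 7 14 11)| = 7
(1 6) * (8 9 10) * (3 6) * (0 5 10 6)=(0 5 10 8 9 6 1 3)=[5, 3, 2, 0, 4, 10, 1, 7, 9, 6, 8]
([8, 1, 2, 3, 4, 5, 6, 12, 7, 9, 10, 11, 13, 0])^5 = (13)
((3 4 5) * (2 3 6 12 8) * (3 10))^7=(2 8 12 6 5 4 3 10)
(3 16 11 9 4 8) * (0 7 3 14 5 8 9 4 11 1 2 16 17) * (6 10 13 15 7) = (0 6 10 13 15 7 3 17)(1 2 16)(4 9 11)(5 8 14) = [6, 2, 16, 17, 9, 8, 10, 3, 14, 11, 13, 4, 12, 15, 5, 7, 1, 0]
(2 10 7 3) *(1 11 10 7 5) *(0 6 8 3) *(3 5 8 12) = [6, 11, 7, 2, 4, 1, 12, 0, 5, 9, 8, 10, 3] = (0 6 12 3 2 7)(1 11 10 8 5)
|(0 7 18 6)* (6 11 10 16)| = 7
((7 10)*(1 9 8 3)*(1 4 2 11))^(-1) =(1 11 2 4 3 8 9)(7 10)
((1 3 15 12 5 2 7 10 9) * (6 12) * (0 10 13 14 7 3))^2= ((0 10 9 1)(2 3 15 6 12 5)(7 13 14))^2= (0 9)(1 10)(2 15 12)(3 6 5)(7 14 13)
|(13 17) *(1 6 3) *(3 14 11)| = 10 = |(1 6 14 11 3)(13 17)|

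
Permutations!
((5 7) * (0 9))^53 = ((0 9)(5 7))^53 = (0 9)(5 7)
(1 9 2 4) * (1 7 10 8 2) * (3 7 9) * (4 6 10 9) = (1 3 7 9)(2 6 10 8) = [0, 3, 6, 7, 4, 5, 10, 9, 2, 1, 8]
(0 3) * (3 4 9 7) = (0 4 9 7 3) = [4, 1, 2, 0, 9, 5, 6, 3, 8, 7]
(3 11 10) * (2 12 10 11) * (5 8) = (2 12 10 3)(5 8) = [0, 1, 12, 2, 4, 8, 6, 7, 5, 9, 3, 11, 10]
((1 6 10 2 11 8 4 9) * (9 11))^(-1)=((1 6 10 2 9)(4 11 8))^(-1)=(1 9 2 10 6)(4 8 11)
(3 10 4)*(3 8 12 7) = [0, 1, 2, 10, 8, 5, 6, 3, 12, 9, 4, 11, 7] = (3 10 4 8 12 7)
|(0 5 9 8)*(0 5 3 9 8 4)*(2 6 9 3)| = 10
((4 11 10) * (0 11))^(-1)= (0 4 10 11)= ((0 11 10 4))^(-1)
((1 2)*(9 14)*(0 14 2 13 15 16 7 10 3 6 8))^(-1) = ((0 14 9 2 1 13 15 16 7 10 3 6 8))^(-1) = (0 8 6 3 10 7 16 15 13 1 2 9 14)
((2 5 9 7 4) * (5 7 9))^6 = (9)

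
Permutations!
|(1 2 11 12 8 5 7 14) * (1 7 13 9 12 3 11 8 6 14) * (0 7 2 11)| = 40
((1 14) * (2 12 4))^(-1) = (1 14)(2 4 12)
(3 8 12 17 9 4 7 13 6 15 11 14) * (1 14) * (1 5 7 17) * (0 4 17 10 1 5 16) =(0 4 10 1 14 3 8 12 5 7 13 6 15 11 16)(9 17) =[4, 14, 2, 8, 10, 7, 15, 13, 12, 17, 1, 16, 5, 6, 3, 11, 0, 9]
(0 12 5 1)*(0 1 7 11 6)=[12, 1, 2, 3, 4, 7, 0, 11, 8, 9, 10, 6, 5]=(0 12 5 7 11 6)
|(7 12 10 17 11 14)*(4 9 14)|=8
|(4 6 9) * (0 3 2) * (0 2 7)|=3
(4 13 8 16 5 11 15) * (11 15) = (4 13 8 16 5 15) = [0, 1, 2, 3, 13, 15, 6, 7, 16, 9, 10, 11, 12, 8, 14, 4, 5]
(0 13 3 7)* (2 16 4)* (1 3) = [13, 3, 16, 7, 2, 5, 6, 0, 8, 9, 10, 11, 12, 1, 14, 15, 4] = (0 13 1 3 7)(2 16 4)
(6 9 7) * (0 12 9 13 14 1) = (0 12 9 7 6 13 14 1) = [12, 0, 2, 3, 4, 5, 13, 6, 8, 7, 10, 11, 9, 14, 1]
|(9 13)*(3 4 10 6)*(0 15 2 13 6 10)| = 8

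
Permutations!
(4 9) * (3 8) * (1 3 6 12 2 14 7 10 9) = [0, 3, 14, 8, 1, 5, 12, 10, 6, 4, 9, 11, 2, 13, 7] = (1 3 8 6 12 2 14 7 10 9 4)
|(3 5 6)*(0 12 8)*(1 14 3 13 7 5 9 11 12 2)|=|(0 2 1 14 3 9 11 12 8)(5 6 13 7)|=36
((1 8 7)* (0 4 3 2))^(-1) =((0 4 3 2)(1 8 7))^(-1) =(0 2 3 4)(1 7 8)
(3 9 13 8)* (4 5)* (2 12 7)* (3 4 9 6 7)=(2 12 3 6 7)(4 5 9 13 8)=[0, 1, 12, 6, 5, 9, 7, 2, 4, 13, 10, 11, 3, 8]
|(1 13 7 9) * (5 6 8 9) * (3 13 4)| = 9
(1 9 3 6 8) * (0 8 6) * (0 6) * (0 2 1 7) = [8, 9, 1, 6, 4, 5, 2, 0, 7, 3] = (0 8 7)(1 9 3 6 2)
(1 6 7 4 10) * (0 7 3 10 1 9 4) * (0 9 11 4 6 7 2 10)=(0 2 10 11 4 1 7 9 6 3)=[2, 7, 10, 0, 1, 5, 3, 9, 8, 6, 11, 4]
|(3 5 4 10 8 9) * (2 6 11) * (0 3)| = 21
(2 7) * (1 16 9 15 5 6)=[0, 16, 7, 3, 4, 6, 1, 2, 8, 15, 10, 11, 12, 13, 14, 5, 9]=(1 16 9 15 5 6)(2 7)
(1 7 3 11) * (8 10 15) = [0, 7, 2, 11, 4, 5, 6, 3, 10, 9, 15, 1, 12, 13, 14, 8] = (1 7 3 11)(8 10 15)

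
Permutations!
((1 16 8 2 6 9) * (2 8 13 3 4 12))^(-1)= (1 9 6 2 12 4 3 13 16)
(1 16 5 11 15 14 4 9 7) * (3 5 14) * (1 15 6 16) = (3 5 11 6 16 14 4 9 7 15) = [0, 1, 2, 5, 9, 11, 16, 15, 8, 7, 10, 6, 12, 13, 4, 3, 14]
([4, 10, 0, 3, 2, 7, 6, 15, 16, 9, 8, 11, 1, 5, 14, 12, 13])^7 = [4, 15, 0, 3, 2, 16, 6, 13, 1, 9, 12, 11, 7, 8, 14, 5, 10]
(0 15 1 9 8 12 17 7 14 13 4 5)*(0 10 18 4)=(0 15 1 9 8 12 17 7 14 13)(4 5 10 18)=[15, 9, 2, 3, 5, 10, 6, 14, 12, 8, 18, 11, 17, 0, 13, 1, 16, 7, 4]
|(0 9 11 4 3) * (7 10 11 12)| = 8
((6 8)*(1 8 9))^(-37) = ((1 8 6 9))^(-37) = (1 9 6 8)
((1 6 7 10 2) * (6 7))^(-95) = (1 7 10 2)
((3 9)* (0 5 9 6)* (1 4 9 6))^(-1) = (0 6 5)(1 3 9 4)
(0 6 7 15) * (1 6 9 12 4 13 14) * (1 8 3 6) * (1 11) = (0 9 12 4 13 14 8 3 6 7 15)(1 11) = [9, 11, 2, 6, 13, 5, 7, 15, 3, 12, 10, 1, 4, 14, 8, 0]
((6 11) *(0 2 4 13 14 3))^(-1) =((0 2 4 13 14 3)(6 11))^(-1) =(0 3 14 13 4 2)(6 11)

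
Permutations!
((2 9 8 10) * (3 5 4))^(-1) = ((2 9 8 10)(3 5 4))^(-1) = (2 10 8 9)(3 4 5)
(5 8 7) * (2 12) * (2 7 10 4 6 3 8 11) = (2 12 7 5 11)(3 8 10 4 6) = [0, 1, 12, 8, 6, 11, 3, 5, 10, 9, 4, 2, 7]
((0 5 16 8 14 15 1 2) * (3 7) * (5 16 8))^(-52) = (0 14)(1 5)(2 8)(15 16)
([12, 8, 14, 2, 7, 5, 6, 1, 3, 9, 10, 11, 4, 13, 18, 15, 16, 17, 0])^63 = [7, 2, 0, 18, 8, 5, 6, 3, 14, 9, 10, 11, 1, 13, 12, 15, 16, 17, 4]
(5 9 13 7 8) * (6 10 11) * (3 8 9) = (3 8 5)(6 10 11)(7 9 13) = [0, 1, 2, 8, 4, 3, 10, 9, 5, 13, 11, 6, 12, 7]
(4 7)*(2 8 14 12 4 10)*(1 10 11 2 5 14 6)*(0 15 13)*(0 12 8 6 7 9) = [15, 10, 6, 3, 9, 14, 1, 11, 7, 0, 5, 2, 4, 12, 8, 13] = (0 15 13 12 4 9)(1 10 5 14 8 7 11 2 6)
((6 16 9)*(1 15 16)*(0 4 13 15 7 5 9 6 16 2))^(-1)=((0 4 13 15 2)(1 7 5 9 16 6))^(-1)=(0 2 15 13 4)(1 6 16 9 5 7)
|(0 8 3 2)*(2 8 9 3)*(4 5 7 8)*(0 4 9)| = 10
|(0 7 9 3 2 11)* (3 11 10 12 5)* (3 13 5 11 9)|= |(0 7 3 2 10 12 11)(5 13)|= 14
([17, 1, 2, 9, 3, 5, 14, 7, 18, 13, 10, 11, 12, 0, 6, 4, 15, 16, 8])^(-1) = [13, 1, 2, 4, 15, 5, 14, 7, 18, 3, 10, 11, 12, 9, 6, 16, 17, 0, 8]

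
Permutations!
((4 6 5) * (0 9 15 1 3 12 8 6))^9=((0 9 15 1 3 12 8 6 5 4))^9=(0 4 5 6 8 12 3 1 15 9)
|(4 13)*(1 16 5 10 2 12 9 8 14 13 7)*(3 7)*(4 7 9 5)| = 36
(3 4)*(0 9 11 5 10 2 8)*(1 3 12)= (0 9 11 5 10 2 8)(1 3 4 12)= [9, 3, 8, 4, 12, 10, 6, 7, 0, 11, 2, 5, 1]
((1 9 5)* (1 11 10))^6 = (1 9 5 11 10)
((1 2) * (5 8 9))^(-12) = ((1 2)(5 8 9))^(-12) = (9)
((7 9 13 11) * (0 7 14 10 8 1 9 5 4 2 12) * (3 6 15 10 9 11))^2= (0 5 2)(1 14 13 6 10)(3 15 8 11 9)(4 12 7)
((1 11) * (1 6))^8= (1 6 11)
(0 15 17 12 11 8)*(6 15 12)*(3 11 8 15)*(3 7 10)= (0 12 8)(3 11 15 17 6 7 10)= [12, 1, 2, 11, 4, 5, 7, 10, 0, 9, 3, 15, 8, 13, 14, 17, 16, 6]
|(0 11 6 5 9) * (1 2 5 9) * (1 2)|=4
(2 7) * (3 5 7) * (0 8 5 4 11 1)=(0 8 5 7 2 3 4 11 1)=[8, 0, 3, 4, 11, 7, 6, 2, 5, 9, 10, 1]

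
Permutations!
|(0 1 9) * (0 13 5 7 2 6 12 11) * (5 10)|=11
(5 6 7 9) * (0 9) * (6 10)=[9, 1, 2, 3, 4, 10, 7, 0, 8, 5, 6]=(0 9 5 10 6 7)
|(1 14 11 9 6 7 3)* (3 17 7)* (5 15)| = 6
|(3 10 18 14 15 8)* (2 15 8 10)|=|(2 15 10 18 14 8 3)|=7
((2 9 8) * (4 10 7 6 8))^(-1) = (2 8 6 7 10 4 9)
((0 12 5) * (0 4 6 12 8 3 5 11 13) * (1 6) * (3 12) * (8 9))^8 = (0 8 11)(1 5 6 4 3)(9 12 13)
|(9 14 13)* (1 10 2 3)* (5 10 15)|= 6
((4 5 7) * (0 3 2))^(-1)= ((0 3 2)(4 5 7))^(-1)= (0 2 3)(4 7 5)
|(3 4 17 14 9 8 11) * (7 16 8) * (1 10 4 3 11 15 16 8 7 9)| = 20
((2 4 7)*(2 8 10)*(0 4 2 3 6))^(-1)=(0 6 3 10 8 7 4)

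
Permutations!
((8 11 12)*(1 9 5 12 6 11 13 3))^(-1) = (1 3 13 8 12 5 9)(6 11)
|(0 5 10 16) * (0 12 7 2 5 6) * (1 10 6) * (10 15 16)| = |(0 1 15 16 12 7 2 5 6)| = 9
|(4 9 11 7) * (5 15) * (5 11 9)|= |(4 5 15 11 7)|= 5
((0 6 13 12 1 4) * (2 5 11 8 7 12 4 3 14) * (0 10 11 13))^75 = (0 6)(1 2 4 8)(3 5 10 7)(11 12 14 13) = ((0 6)(1 3 14 2 5 13 4 10 11 8 7 12))^75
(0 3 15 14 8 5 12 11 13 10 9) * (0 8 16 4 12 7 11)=(0 3 15 14 16 4 12)(5 7 11 13 10 9 8)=[3, 1, 2, 15, 12, 7, 6, 11, 5, 8, 9, 13, 0, 10, 16, 14, 4]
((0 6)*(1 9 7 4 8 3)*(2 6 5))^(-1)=(0 6 2 5)(1 3 8 4 7 9)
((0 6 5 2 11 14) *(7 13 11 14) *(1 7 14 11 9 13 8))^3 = (0 2)(5 14)(6 11)(9 13)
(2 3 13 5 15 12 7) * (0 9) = (0 9)(2 3 13 5 15 12 7) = [9, 1, 3, 13, 4, 15, 6, 2, 8, 0, 10, 11, 7, 5, 14, 12]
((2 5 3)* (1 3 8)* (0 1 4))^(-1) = ((0 1 3 2 5 8 4))^(-1) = (0 4 8 5 2 3 1)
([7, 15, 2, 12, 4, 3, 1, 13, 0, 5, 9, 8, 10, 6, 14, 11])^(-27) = (0 15 13 8 1 7 11 6)(3 9 12 5 10)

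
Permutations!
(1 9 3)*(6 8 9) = [0, 6, 2, 1, 4, 5, 8, 7, 9, 3] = (1 6 8 9 3)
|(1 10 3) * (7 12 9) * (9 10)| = 6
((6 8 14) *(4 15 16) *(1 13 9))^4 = (1 13 9)(4 15 16)(6 8 14)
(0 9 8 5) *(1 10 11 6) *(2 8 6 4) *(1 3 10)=(0 9 6 3 10 11 4 2 8 5)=[9, 1, 8, 10, 2, 0, 3, 7, 5, 6, 11, 4]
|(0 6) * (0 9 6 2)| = 2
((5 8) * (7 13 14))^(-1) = (5 8)(7 14 13)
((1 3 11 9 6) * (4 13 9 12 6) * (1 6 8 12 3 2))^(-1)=((1 2)(3 11)(4 13 9)(8 12))^(-1)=(1 2)(3 11)(4 9 13)(8 12)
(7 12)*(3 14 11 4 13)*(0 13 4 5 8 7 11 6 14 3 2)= [13, 1, 0, 3, 4, 8, 14, 12, 7, 9, 10, 5, 11, 2, 6]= (0 13 2)(5 8 7 12 11)(6 14)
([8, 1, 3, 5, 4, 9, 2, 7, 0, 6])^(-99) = [8, 1, 3, 5, 4, 9, 2, 7, 0, 6]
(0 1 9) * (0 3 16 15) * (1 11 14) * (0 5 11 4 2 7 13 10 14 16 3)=(0 4 2 7 13 10 14 1 9)(5 11 16 15)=[4, 9, 7, 3, 2, 11, 6, 13, 8, 0, 14, 16, 12, 10, 1, 5, 15]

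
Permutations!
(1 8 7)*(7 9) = (1 8 9 7) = [0, 8, 2, 3, 4, 5, 6, 1, 9, 7]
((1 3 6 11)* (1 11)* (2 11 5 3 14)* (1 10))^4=(1 5)(2 6)(3 14)(10 11)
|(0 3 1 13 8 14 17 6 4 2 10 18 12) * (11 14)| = |(0 3 1 13 8 11 14 17 6 4 2 10 18 12)| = 14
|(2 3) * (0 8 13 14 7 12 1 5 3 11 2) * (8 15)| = |(0 15 8 13 14 7 12 1 5 3)(2 11)| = 10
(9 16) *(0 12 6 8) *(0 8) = (0 12 6)(9 16) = [12, 1, 2, 3, 4, 5, 0, 7, 8, 16, 10, 11, 6, 13, 14, 15, 9]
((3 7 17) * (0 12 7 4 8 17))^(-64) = (17)(0 7 12)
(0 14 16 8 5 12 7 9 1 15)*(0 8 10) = (0 14 16 10)(1 15 8 5 12 7 9) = [14, 15, 2, 3, 4, 12, 6, 9, 5, 1, 0, 11, 7, 13, 16, 8, 10]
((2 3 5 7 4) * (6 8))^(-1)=(2 4 7 5 3)(6 8)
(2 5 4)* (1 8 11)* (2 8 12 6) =(1 12 6 2 5 4 8 11) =[0, 12, 5, 3, 8, 4, 2, 7, 11, 9, 10, 1, 6]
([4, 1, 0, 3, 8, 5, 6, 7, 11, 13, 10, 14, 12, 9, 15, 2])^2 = (0 8 14 2 4 11 15)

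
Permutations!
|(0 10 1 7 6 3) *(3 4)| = 7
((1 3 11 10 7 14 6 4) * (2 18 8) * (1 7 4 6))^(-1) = ((1 3 11 10 4 7 14)(2 18 8))^(-1) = (1 14 7 4 10 11 3)(2 8 18)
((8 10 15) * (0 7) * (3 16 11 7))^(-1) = (0 7 11 16 3)(8 15 10)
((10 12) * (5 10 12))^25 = ((12)(5 10))^25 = (12)(5 10)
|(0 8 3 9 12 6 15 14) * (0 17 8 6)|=|(0 6 15 14 17 8 3 9 12)|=9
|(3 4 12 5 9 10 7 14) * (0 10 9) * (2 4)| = |(0 10 7 14 3 2 4 12 5)| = 9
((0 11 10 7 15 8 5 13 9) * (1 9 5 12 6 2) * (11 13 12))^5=(15)(0 2 5 9 6 13 1 12)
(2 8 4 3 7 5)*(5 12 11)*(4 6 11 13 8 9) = (2 9 4 3 7 12 13 8 6 11 5) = [0, 1, 9, 7, 3, 2, 11, 12, 6, 4, 10, 5, 13, 8]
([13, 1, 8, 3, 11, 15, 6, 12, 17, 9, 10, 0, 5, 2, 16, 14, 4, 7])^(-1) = [11, 1, 13, 3, 16, 12, 6, 17, 2, 9, 10, 4, 7, 0, 15, 5, 14, 8]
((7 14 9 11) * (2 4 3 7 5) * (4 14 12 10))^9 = (2 5 11 9 14)(3 4 10 12 7)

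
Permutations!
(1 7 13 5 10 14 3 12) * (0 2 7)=(0 2 7 13 5 10 14 3 12 1)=[2, 0, 7, 12, 4, 10, 6, 13, 8, 9, 14, 11, 1, 5, 3]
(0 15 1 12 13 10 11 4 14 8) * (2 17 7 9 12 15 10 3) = (0 10 11 4 14 8)(1 15)(2 17 7 9 12 13 3) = [10, 15, 17, 2, 14, 5, 6, 9, 0, 12, 11, 4, 13, 3, 8, 1, 16, 7]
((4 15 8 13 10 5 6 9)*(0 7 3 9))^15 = (0 4 10 7 15 5 3 8 6 9 13)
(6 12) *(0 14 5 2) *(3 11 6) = (0 14 5 2)(3 11 6 12) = [14, 1, 0, 11, 4, 2, 12, 7, 8, 9, 10, 6, 3, 13, 5]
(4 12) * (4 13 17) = (4 12 13 17) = [0, 1, 2, 3, 12, 5, 6, 7, 8, 9, 10, 11, 13, 17, 14, 15, 16, 4]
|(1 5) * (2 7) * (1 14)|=|(1 5 14)(2 7)|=6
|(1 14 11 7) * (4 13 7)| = 6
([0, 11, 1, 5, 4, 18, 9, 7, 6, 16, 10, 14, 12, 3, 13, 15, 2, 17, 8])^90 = (1 18)(2 5)(3 16)(6 14)(8 11)(9 13)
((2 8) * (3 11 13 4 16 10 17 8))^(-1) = (2 8 17 10 16 4 13 11 3)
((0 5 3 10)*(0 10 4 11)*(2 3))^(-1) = (0 11 4 3 2 5)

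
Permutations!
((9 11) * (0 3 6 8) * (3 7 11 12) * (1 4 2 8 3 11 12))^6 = ((0 7 12 11 9 1 4 2 8)(3 6))^6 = (0 4 11)(1 12 8)(2 9 7)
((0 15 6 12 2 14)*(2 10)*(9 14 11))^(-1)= (0 14 9 11 2 10 12 6 15)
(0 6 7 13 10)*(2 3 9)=(0 6 7 13 10)(2 3 9)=[6, 1, 3, 9, 4, 5, 7, 13, 8, 2, 0, 11, 12, 10]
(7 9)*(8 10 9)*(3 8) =(3 8 10 9 7) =[0, 1, 2, 8, 4, 5, 6, 3, 10, 7, 9]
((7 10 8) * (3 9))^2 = ((3 9)(7 10 8))^2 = (7 8 10)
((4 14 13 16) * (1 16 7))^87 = (1 14)(4 7)(13 16)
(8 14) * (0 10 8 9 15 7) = (0 10 8 14 9 15 7) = [10, 1, 2, 3, 4, 5, 6, 0, 14, 15, 8, 11, 12, 13, 9, 7]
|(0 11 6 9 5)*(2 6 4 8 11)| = |(0 2 6 9 5)(4 8 11)| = 15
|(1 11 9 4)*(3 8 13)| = |(1 11 9 4)(3 8 13)| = 12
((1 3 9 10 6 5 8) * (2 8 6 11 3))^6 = ((1 2 8)(3 9 10 11)(5 6))^6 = (3 10)(9 11)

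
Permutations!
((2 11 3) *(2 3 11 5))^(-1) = (11)(2 5)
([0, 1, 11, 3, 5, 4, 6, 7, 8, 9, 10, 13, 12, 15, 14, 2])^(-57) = (2 15 13 11)(4 5)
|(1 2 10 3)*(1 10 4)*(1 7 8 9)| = |(1 2 4 7 8 9)(3 10)| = 6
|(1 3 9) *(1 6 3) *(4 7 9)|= 5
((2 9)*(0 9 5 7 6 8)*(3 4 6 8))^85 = (0 9 2 5 7 8)(3 4 6)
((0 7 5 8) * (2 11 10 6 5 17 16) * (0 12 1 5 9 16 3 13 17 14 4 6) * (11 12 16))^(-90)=((0 7 14 4 6 9 11 10)(1 5 8 16 2 12)(3 13 17))^(-90)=(17)(0 11 6 14)(4 7 10 9)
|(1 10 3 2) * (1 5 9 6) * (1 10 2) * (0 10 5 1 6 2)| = |(0 10 3 6 5 9 2 1)| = 8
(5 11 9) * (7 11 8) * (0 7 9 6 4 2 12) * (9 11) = (0 7 9 5 8 11 6 4 2 12) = [7, 1, 12, 3, 2, 8, 4, 9, 11, 5, 10, 6, 0]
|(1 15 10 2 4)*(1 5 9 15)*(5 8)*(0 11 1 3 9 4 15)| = 15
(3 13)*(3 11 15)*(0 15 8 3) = (0 15)(3 13 11 8) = [15, 1, 2, 13, 4, 5, 6, 7, 3, 9, 10, 8, 12, 11, 14, 0]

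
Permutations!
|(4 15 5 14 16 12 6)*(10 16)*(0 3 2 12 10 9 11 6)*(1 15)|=8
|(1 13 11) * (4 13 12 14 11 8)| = |(1 12 14 11)(4 13 8)| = 12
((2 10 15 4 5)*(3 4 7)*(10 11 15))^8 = ((2 11 15 7 3 4 5))^8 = (2 11 15 7 3 4 5)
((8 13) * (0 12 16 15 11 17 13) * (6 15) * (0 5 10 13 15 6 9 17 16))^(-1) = (0 12)(5 8 13 10)(9 16 11 15 17)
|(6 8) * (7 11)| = |(6 8)(7 11)| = 2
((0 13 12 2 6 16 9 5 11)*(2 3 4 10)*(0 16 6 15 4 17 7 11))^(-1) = ((0 13 12 3 17 7 11 16 9 5)(2 15 4 10))^(-1) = (0 5 9 16 11 7 17 3 12 13)(2 10 4 15)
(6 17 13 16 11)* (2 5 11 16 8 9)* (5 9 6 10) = [0, 1, 9, 3, 4, 11, 17, 7, 6, 2, 5, 10, 12, 8, 14, 15, 16, 13] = (2 9)(5 11 10)(6 17 13 8)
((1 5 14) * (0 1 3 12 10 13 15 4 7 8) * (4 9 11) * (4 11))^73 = ((0 1 5 14 3 12 10 13 15 9 4 7 8))^73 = (0 15 14 7 10 1 9 3 8 13 5 4 12)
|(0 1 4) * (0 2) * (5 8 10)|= 12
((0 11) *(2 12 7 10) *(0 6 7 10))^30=(12)(0 6)(7 11)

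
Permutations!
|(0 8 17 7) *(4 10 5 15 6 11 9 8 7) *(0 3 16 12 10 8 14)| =12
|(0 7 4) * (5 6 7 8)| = 6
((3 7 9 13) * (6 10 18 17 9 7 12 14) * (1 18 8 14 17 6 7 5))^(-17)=(1 5 7 14 8 10 6 18)(3 9 12 13 17)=((1 18 6 10 8 14 7 5)(3 12 17 9 13))^(-17)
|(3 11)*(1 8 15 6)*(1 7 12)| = |(1 8 15 6 7 12)(3 11)| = 6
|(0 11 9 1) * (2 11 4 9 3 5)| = |(0 4 9 1)(2 11 3 5)| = 4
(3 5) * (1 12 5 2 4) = (1 12 5 3 2 4) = [0, 12, 4, 2, 1, 3, 6, 7, 8, 9, 10, 11, 5]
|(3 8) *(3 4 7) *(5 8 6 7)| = |(3 6 7)(4 5 8)| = 3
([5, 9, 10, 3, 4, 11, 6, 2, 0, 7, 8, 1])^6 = [2, 0, 1, 3, 4, 10, 6, 11, 7, 5, 9, 8]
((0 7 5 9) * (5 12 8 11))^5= (0 5 8 7 9 11 12)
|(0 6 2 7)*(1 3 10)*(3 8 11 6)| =|(0 3 10 1 8 11 6 2 7)| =9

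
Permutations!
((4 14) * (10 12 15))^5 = ((4 14)(10 12 15))^5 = (4 14)(10 15 12)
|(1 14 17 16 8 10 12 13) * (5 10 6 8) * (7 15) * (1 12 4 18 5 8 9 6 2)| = 12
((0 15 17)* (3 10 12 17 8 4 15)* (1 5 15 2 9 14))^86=((0 3 10 12 17)(1 5 15 8 4 2 9 14))^86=(0 3 10 12 17)(1 9 4 15)(2 8 5 14)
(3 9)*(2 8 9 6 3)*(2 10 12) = (2 8 9 10 12)(3 6) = [0, 1, 8, 6, 4, 5, 3, 7, 9, 10, 12, 11, 2]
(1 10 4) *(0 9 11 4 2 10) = (0 9 11 4 1)(2 10) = [9, 0, 10, 3, 1, 5, 6, 7, 8, 11, 2, 4]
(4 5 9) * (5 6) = (4 6 5 9) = [0, 1, 2, 3, 6, 9, 5, 7, 8, 4]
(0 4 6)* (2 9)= [4, 1, 9, 3, 6, 5, 0, 7, 8, 2]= (0 4 6)(2 9)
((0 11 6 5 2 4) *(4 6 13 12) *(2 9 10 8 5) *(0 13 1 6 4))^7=(0 12 13 4 2 6 1 11)(5 8 10 9)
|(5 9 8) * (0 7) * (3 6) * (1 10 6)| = 12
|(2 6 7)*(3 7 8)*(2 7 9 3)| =6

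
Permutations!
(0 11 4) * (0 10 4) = (0 11)(4 10) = [11, 1, 2, 3, 10, 5, 6, 7, 8, 9, 4, 0]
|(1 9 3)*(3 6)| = 4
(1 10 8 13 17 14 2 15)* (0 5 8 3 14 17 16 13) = (17)(0 5 8)(1 10 3 14 2 15)(13 16) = [5, 10, 15, 14, 4, 8, 6, 7, 0, 9, 3, 11, 12, 16, 2, 1, 13, 17]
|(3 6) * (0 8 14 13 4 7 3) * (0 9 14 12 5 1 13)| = |(0 8 12 5 1 13 4 7 3 6 9 14)| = 12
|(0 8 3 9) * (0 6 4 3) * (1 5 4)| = |(0 8)(1 5 4 3 9 6)| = 6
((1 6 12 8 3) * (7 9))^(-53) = ((1 6 12 8 3)(7 9))^(-53) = (1 12 3 6 8)(7 9)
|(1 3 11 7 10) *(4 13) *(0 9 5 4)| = |(0 9 5 4 13)(1 3 11 7 10)| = 5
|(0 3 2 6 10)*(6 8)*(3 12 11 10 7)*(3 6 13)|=|(0 12 11 10)(2 8 13 3)(6 7)|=4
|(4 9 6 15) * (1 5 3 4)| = 7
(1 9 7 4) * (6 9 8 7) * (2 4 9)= (1 8 7 9 6 2 4)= [0, 8, 4, 3, 1, 5, 2, 9, 7, 6]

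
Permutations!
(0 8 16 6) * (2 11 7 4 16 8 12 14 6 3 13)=(0 12 14 6)(2 11 7 4 16 3 13)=[12, 1, 11, 13, 16, 5, 0, 4, 8, 9, 10, 7, 14, 2, 6, 15, 3]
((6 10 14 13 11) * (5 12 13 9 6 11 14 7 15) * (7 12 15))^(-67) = ((5 15)(6 10 12 13 14 9))^(-67) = (5 15)(6 9 14 13 12 10)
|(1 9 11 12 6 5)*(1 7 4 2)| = |(1 9 11 12 6 5 7 4 2)| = 9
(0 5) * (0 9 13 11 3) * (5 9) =(0 9 13 11 3) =[9, 1, 2, 0, 4, 5, 6, 7, 8, 13, 10, 3, 12, 11]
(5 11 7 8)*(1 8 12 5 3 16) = (1 8 3 16)(5 11 7 12) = [0, 8, 2, 16, 4, 11, 6, 12, 3, 9, 10, 7, 5, 13, 14, 15, 1]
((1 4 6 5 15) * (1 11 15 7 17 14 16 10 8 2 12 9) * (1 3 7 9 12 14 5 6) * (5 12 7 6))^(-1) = (1 4)(2 8 10 16 14)(3 9 5 6)(7 12 17)(11 15)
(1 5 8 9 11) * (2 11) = (1 5 8 9 2 11) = [0, 5, 11, 3, 4, 8, 6, 7, 9, 2, 10, 1]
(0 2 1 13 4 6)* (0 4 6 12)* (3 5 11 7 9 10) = (0 2 1 13 6 4 12)(3 5 11 7 9 10) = [2, 13, 1, 5, 12, 11, 4, 9, 8, 10, 3, 7, 0, 6]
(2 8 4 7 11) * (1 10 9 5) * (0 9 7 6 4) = (0 9 5 1 10 7 11 2 8)(4 6) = [9, 10, 8, 3, 6, 1, 4, 11, 0, 5, 7, 2]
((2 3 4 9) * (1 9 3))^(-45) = (9)(3 4)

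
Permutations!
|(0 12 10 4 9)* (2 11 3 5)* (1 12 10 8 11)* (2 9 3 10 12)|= |(0 12 8 11 10 4 3 5 9)(1 2)|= 18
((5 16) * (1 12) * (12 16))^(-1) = ((1 16 5 12))^(-1) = (1 12 5 16)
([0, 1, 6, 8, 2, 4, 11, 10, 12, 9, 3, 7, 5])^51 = [0, 1, 6, 8, 2, 4, 11, 10, 12, 9, 3, 7, 5]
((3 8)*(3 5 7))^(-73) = ((3 8 5 7))^(-73) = (3 7 5 8)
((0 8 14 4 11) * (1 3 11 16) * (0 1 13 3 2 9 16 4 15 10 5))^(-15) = (0 15)(1 11 3 13 16 9 2)(5 14)(8 10)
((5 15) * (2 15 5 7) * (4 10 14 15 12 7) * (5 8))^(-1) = (2 7 12)(4 15 14 10)(5 8)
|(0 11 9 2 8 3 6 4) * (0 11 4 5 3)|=|(0 4 11 9 2 8)(3 6 5)|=6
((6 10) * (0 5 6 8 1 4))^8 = ((0 5 6 10 8 1 4))^8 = (0 5 6 10 8 1 4)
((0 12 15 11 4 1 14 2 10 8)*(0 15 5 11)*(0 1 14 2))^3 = ((0 12 5 11 4 14)(1 2 10 8 15))^3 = (0 11)(1 8 2 15 10)(4 12)(5 14)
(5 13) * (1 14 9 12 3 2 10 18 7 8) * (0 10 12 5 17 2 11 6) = (0 10 18 7 8 1 14 9 5 13 17 2 12 3 11 6) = [10, 14, 12, 11, 4, 13, 0, 8, 1, 5, 18, 6, 3, 17, 9, 15, 16, 2, 7]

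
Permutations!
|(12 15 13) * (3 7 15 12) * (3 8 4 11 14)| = 8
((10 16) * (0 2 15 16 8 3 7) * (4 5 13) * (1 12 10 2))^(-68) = ((0 1 12 10 8 3 7)(2 15 16)(4 5 13))^(-68) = (0 12 8 7 1 10 3)(2 15 16)(4 5 13)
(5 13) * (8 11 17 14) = (5 13)(8 11 17 14) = [0, 1, 2, 3, 4, 13, 6, 7, 11, 9, 10, 17, 12, 5, 8, 15, 16, 14]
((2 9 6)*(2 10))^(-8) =(10)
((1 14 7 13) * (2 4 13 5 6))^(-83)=((1 14 7 5 6 2 4 13))^(-83)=(1 2 7 13 6 14 4 5)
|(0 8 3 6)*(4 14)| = 4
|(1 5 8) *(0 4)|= 6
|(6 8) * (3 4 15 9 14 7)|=6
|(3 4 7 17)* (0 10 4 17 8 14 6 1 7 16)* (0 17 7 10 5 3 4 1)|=42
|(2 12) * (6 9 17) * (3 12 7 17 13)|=8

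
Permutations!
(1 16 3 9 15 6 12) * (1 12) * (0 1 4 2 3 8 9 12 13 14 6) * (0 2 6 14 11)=[1, 16, 3, 12, 6, 5, 4, 7, 9, 15, 10, 0, 13, 11, 14, 2, 8]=(0 1 16 8 9 15 2 3 12 13 11)(4 6)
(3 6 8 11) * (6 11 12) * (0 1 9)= [1, 9, 2, 11, 4, 5, 8, 7, 12, 0, 10, 3, 6]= (0 1 9)(3 11)(6 8 12)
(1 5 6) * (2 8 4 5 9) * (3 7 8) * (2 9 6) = (9)(1 6)(2 3 7 8 4 5) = [0, 6, 3, 7, 5, 2, 1, 8, 4, 9]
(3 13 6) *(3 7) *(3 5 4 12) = (3 13 6 7 5 4 12) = [0, 1, 2, 13, 12, 4, 7, 5, 8, 9, 10, 11, 3, 6]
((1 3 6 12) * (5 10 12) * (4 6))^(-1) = (1 12 10 5 6 4 3)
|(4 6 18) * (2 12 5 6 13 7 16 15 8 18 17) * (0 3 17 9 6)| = 42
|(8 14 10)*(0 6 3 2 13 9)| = |(0 6 3 2 13 9)(8 14 10)| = 6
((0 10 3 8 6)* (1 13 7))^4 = ((0 10 3 8 6)(1 13 7))^4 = (0 6 8 3 10)(1 13 7)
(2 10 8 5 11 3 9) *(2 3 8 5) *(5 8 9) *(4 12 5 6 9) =[0, 1, 10, 6, 12, 11, 9, 7, 2, 3, 8, 4, 5] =(2 10 8)(3 6 9)(4 12 5 11)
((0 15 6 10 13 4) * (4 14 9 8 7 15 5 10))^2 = (0 10 14 8 15 4 5 13 9 7 6)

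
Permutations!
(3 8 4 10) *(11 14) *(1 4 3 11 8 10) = (1 4)(3 10 11 14 8) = [0, 4, 2, 10, 1, 5, 6, 7, 3, 9, 11, 14, 12, 13, 8]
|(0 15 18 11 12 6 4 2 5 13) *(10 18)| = 11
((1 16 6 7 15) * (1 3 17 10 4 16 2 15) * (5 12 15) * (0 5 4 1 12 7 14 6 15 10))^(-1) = (0 17 3 15 16 4 2 1 10 12 7 5)(6 14) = ((0 5 7 12 10 1 2 4 16 15 3 17)(6 14))^(-1)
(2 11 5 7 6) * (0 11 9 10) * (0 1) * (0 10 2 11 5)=(0 5 7 6 11)(1 10)(2 9)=[5, 10, 9, 3, 4, 7, 11, 6, 8, 2, 1, 0]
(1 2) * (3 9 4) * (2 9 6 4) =(1 9 2)(3 6 4) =[0, 9, 1, 6, 3, 5, 4, 7, 8, 2]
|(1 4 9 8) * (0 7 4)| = |(0 7 4 9 8 1)| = 6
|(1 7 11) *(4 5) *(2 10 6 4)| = |(1 7 11)(2 10 6 4 5)| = 15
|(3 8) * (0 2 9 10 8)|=6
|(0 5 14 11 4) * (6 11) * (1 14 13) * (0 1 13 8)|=|(0 5 8)(1 14 6 11 4)|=15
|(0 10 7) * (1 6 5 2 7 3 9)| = 9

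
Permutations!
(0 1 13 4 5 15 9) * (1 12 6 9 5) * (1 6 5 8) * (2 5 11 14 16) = (0 12 11 14 16 2 5 15 8 1 13 4 6 9) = [12, 13, 5, 3, 6, 15, 9, 7, 1, 0, 10, 14, 11, 4, 16, 8, 2]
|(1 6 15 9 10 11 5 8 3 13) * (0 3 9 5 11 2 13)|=|(0 3)(1 6 15 5 8 9 10 2 13)|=18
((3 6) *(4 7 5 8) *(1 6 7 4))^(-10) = ((1 6 3 7 5 8))^(-10) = (1 3 5)(6 7 8)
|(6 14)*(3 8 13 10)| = |(3 8 13 10)(6 14)| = 4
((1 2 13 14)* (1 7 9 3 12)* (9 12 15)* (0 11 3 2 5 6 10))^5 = (0 2 1 11 13 5 3 14 6 15 7 10 9 12)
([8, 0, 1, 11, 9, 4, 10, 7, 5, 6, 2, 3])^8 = (11)(0 1 2 10 6 9 4 5 8)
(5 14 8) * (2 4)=(2 4)(5 14 8)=[0, 1, 4, 3, 2, 14, 6, 7, 5, 9, 10, 11, 12, 13, 8]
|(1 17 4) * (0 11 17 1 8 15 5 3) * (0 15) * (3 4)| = 8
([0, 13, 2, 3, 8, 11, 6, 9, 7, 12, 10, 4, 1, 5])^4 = [0, 4, 2, 3, 12, 7, 6, 13, 1, 5, 10, 9, 11, 8]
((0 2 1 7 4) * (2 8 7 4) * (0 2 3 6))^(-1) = (0 6 3 7 8)(1 2 4)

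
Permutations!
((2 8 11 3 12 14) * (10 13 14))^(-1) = (2 14 13 10 12 3 11 8)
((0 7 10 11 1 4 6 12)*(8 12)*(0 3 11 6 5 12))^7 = (0 10 8 7 6)(1 4 5 12 3 11)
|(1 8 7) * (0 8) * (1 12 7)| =6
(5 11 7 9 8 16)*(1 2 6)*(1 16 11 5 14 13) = (1 2 6 16 14 13)(7 9 8 11) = [0, 2, 6, 3, 4, 5, 16, 9, 11, 8, 10, 7, 12, 1, 13, 15, 14]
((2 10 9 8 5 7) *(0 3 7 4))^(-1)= (0 4 5 8 9 10 2 7 3)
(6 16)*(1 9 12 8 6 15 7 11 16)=(1 9 12 8 6)(7 11 16 15)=[0, 9, 2, 3, 4, 5, 1, 11, 6, 12, 10, 16, 8, 13, 14, 7, 15]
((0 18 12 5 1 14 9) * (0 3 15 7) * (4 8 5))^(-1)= (0 7 15 3 9 14 1 5 8 4 12 18)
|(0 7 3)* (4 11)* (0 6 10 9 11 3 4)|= |(0 7 4 3 6 10 9 11)|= 8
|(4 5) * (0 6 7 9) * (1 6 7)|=|(0 7 9)(1 6)(4 5)|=6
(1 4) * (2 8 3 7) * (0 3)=(0 3 7 2 8)(1 4)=[3, 4, 8, 7, 1, 5, 6, 2, 0]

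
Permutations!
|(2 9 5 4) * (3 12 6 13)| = 4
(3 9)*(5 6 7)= (3 9)(5 6 7)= [0, 1, 2, 9, 4, 6, 7, 5, 8, 3]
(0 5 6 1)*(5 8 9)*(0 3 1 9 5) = (0 8 5 6 9)(1 3) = [8, 3, 2, 1, 4, 6, 9, 7, 5, 0]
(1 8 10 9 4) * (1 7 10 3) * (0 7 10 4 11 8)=[7, 0, 2, 1, 10, 5, 6, 4, 3, 11, 9, 8]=(0 7 4 10 9 11 8 3 1)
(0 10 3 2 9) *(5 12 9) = (0 10 3 2 5 12 9) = [10, 1, 5, 2, 4, 12, 6, 7, 8, 0, 3, 11, 9]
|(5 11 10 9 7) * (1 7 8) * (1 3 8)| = 6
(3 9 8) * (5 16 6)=(3 9 8)(5 16 6)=[0, 1, 2, 9, 4, 16, 5, 7, 3, 8, 10, 11, 12, 13, 14, 15, 6]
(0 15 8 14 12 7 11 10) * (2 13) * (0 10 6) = [15, 1, 13, 3, 4, 5, 0, 11, 14, 9, 10, 6, 7, 2, 12, 8] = (0 15 8 14 12 7 11 6)(2 13)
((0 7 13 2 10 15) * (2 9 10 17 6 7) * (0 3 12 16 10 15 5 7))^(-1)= (0 6 17 2)(3 15 9 13 7 5 10 16 12)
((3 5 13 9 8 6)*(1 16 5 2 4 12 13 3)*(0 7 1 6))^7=((0 7 1 16 5 3 2 4 12 13 9 8))^7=(0 4 1 13 5 8 2 7 12 16 9 3)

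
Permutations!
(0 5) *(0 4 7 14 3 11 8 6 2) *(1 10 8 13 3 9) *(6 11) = (0 5 4 7 14 9 1 10 8 11 13 3 6 2) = [5, 10, 0, 6, 7, 4, 2, 14, 11, 1, 8, 13, 12, 3, 9]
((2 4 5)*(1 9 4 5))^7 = ((1 9 4)(2 5))^7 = (1 9 4)(2 5)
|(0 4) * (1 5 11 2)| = 4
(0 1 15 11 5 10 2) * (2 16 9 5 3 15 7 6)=(0 1 7 6 2)(3 15 11)(5 10 16 9)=[1, 7, 0, 15, 4, 10, 2, 6, 8, 5, 16, 3, 12, 13, 14, 11, 9]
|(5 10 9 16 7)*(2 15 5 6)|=|(2 15 5 10 9 16 7 6)|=8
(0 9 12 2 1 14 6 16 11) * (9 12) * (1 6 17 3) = (0 12 2 6 16 11)(1 14 17 3) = [12, 14, 6, 1, 4, 5, 16, 7, 8, 9, 10, 0, 2, 13, 17, 15, 11, 3]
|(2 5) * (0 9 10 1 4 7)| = |(0 9 10 1 4 7)(2 5)| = 6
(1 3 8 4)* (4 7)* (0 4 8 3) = (0 4 1)(7 8) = [4, 0, 2, 3, 1, 5, 6, 8, 7]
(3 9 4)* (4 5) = (3 9 5 4) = [0, 1, 2, 9, 3, 4, 6, 7, 8, 5]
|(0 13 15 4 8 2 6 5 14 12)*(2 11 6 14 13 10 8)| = |(0 10 8 11 6 5 13 15 4 2 14 12)| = 12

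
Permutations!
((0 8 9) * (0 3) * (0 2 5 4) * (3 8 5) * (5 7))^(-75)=((0 7 5 4)(2 3)(8 9))^(-75)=(0 7 5 4)(2 3)(8 9)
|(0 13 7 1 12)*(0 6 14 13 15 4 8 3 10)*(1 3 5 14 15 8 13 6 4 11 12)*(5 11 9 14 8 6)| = |(0 6 15 9 14 5 8 11 12 4 13 7 3 10)| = 14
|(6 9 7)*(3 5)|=|(3 5)(6 9 7)|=6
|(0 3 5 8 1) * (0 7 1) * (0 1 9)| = |(0 3 5 8 1 7 9)| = 7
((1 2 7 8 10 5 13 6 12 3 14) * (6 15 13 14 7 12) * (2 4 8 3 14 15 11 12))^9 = ((1 4 8 10 5 15 13 11 12 14)(3 7))^9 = (1 14 12 11 13 15 5 10 8 4)(3 7)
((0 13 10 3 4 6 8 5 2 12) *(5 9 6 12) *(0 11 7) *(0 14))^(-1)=(0 14 7 11 12 4 3 10 13)(2 5)(6 9 8)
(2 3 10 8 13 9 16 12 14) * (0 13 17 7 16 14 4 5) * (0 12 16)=[13, 1, 3, 10, 5, 12, 6, 0, 17, 14, 8, 11, 4, 9, 2, 15, 16, 7]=(0 13 9 14 2 3 10 8 17 7)(4 5 12)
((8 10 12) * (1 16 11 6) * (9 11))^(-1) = (1 6 11 9 16)(8 12 10) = ((1 16 9 11 6)(8 10 12))^(-1)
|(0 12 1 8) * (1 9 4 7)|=|(0 12 9 4 7 1 8)|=7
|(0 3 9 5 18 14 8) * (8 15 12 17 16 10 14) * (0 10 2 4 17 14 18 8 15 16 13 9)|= 26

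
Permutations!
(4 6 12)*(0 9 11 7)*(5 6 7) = (0 9 11 5 6 12 4 7) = [9, 1, 2, 3, 7, 6, 12, 0, 8, 11, 10, 5, 4]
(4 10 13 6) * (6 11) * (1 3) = (1 3)(4 10 13 11 6) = [0, 3, 2, 1, 10, 5, 4, 7, 8, 9, 13, 6, 12, 11]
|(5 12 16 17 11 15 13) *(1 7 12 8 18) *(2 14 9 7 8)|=|(1 8 18)(2 14 9 7 12 16 17 11 15 13 5)|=33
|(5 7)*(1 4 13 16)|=|(1 4 13 16)(5 7)|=4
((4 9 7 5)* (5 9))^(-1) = (4 5)(7 9) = ((4 5)(7 9))^(-1)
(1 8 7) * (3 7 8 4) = (8)(1 4 3 7) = [0, 4, 2, 7, 3, 5, 6, 1, 8]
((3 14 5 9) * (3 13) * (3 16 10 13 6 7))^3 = ((3 14 5 9 6 7)(10 13 16))^3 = (16)(3 9)(5 7)(6 14)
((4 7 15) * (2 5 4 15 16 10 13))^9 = (2 4 16 13 5 7 10)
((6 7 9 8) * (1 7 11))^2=(1 9 6)(7 8 11)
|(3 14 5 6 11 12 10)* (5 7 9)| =9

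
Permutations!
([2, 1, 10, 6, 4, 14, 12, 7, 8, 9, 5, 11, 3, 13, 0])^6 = (0 2 10 5 14)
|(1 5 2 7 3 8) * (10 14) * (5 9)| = |(1 9 5 2 7 3 8)(10 14)| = 14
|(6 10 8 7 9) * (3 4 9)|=7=|(3 4 9 6 10 8 7)|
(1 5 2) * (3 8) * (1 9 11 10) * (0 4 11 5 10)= (0 4 11)(1 10)(2 9 5)(3 8)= [4, 10, 9, 8, 11, 2, 6, 7, 3, 5, 1, 0]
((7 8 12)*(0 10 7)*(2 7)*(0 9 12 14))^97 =((0 10 2 7 8 14)(9 12))^97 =(0 10 2 7 8 14)(9 12)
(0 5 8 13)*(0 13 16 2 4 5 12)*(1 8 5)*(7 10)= (0 12)(1 8 16 2 4)(7 10)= [12, 8, 4, 3, 1, 5, 6, 10, 16, 9, 7, 11, 0, 13, 14, 15, 2]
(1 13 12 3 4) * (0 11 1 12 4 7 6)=(0 11 1 13 4 12 3 7 6)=[11, 13, 2, 7, 12, 5, 0, 6, 8, 9, 10, 1, 3, 4]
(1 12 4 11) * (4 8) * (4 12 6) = [0, 6, 2, 3, 11, 5, 4, 7, 12, 9, 10, 1, 8] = (1 6 4 11)(8 12)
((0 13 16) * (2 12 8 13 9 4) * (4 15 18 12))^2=(0 15 12 13)(8 16 9 18)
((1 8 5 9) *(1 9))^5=(9)(1 5 8)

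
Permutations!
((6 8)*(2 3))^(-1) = (2 3)(6 8)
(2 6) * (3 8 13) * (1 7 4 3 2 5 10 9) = (1 7 4 3 8 13 2 6 5 10 9) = [0, 7, 6, 8, 3, 10, 5, 4, 13, 1, 9, 11, 12, 2]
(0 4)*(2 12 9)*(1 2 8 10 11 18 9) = (0 4)(1 2 12)(8 10 11 18 9) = [4, 2, 12, 3, 0, 5, 6, 7, 10, 8, 11, 18, 1, 13, 14, 15, 16, 17, 9]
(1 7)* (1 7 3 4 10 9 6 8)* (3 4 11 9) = (1 4 10 3 11 9 6 8) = [0, 4, 2, 11, 10, 5, 8, 7, 1, 6, 3, 9]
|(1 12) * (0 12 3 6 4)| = |(0 12 1 3 6 4)| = 6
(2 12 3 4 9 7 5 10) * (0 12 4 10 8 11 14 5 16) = (0 12 3 10 2 4 9 7 16)(5 8 11 14) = [12, 1, 4, 10, 9, 8, 6, 16, 11, 7, 2, 14, 3, 13, 5, 15, 0]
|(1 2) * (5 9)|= 2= |(1 2)(5 9)|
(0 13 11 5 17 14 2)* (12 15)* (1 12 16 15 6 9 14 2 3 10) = (0 13 11 5 17 2)(1 12 6 9 14 3 10)(15 16) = [13, 12, 0, 10, 4, 17, 9, 7, 8, 14, 1, 5, 6, 11, 3, 16, 15, 2]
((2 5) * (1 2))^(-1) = (1 5 2)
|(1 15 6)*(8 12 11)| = 3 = |(1 15 6)(8 12 11)|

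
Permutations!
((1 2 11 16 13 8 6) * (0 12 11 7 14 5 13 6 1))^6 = ((0 12 11 16 6)(1 2 7 14 5 13 8))^6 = (0 12 11 16 6)(1 8 13 5 14 7 2)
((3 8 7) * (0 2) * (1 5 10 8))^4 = (1 7 10)(3 8 5)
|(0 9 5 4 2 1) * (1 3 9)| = 10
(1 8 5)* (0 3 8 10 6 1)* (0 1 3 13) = [13, 10, 2, 8, 4, 1, 3, 7, 5, 9, 6, 11, 12, 0] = (0 13)(1 10 6 3 8 5)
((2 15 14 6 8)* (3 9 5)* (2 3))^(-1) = (2 5 9 3 8 6 14 15)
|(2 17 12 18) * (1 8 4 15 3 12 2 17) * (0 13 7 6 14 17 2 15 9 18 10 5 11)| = 12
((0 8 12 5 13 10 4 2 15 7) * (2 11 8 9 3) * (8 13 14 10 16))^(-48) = ((0 9 3 2 15 7)(4 11 13 16 8 12 5 14 10))^(-48) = (4 5 16)(8 11 14)(10 12 13)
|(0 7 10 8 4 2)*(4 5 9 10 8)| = |(0 7 8 5 9 10 4 2)| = 8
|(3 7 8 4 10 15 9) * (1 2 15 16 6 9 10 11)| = 12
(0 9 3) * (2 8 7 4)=(0 9 3)(2 8 7 4)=[9, 1, 8, 0, 2, 5, 6, 4, 7, 3]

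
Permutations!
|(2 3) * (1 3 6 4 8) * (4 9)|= 7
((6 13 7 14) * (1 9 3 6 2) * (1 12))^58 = (1 13 12 6 2 3 14 9 7)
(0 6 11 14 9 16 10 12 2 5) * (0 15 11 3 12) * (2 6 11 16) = (0 11 14 9 2 5 15 16 10)(3 12 6) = [11, 1, 5, 12, 4, 15, 3, 7, 8, 2, 0, 14, 6, 13, 9, 16, 10]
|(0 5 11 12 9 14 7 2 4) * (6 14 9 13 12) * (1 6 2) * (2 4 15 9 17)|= |(0 5 11 4)(1 6 14 7)(2 15 9 17)(12 13)|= 4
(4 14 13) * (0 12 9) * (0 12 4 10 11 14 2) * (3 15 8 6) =[4, 1, 0, 15, 2, 5, 3, 7, 6, 12, 11, 14, 9, 10, 13, 8] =(0 4 2)(3 15 8 6)(9 12)(10 11 14 13)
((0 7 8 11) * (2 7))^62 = (0 7 11 2 8)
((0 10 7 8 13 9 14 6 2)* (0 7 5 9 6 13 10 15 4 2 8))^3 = (0 2 15 7 4)(5 13 10 14 8 9 6)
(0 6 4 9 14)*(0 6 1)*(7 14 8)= (0 1)(4 9 8 7 14 6)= [1, 0, 2, 3, 9, 5, 4, 14, 7, 8, 10, 11, 12, 13, 6]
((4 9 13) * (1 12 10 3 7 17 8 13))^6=(1 8 10 4 7)(3 9 17 12 13)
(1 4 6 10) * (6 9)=[0, 4, 2, 3, 9, 5, 10, 7, 8, 6, 1]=(1 4 9 6 10)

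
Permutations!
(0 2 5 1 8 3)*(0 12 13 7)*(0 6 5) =[2, 8, 0, 12, 4, 1, 5, 6, 3, 9, 10, 11, 13, 7] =(0 2)(1 8 3 12 13 7 6 5)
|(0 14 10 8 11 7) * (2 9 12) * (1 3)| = 6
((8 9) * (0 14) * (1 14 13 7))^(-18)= ((0 13 7 1 14)(8 9))^(-18)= (0 7 14 13 1)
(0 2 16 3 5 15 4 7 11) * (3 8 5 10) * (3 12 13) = [2, 1, 16, 10, 7, 15, 6, 11, 5, 9, 12, 0, 13, 3, 14, 4, 8] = (0 2 16 8 5 15 4 7 11)(3 10 12 13)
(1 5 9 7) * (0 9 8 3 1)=(0 9 7)(1 5 8 3)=[9, 5, 2, 1, 4, 8, 6, 0, 3, 7]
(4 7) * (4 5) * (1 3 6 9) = [0, 3, 2, 6, 7, 4, 9, 5, 8, 1] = (1 3 6 9)(4 7 5)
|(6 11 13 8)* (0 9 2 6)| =|(0 9 2 6 11 13 8)| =7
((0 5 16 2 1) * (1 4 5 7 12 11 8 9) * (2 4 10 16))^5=((0 7 12 11 8 9 1)(2 10 16 4 5))^5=(16)(0 9 11 7 1 8 12)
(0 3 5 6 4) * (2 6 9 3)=(0 2 6 4)(3 5 9)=[2, 1, 6, 5, 0, 9, 4, 7, 8, 3]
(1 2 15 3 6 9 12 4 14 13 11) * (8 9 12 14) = (1 2 15 3 6 12 4 8 9 14 13 11) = [0, 2, 15, 6, 8, 5, 12, 7, 9, 14, 10, 1, 4, 11, 13, 3]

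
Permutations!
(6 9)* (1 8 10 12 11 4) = (1 8 10 12 11 4)(6 9) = [0, 8, 2, 3, 1, 5, 9, 7, 10, 6, 12, 4, 11]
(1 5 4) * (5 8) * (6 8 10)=(1 10 6 8 5 4)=[0, 10, 2, 3, 1, 4, 8, 7, 5, 9, 6]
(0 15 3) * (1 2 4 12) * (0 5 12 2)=(0 15 3 5 12 1)(2 4)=[15, 0, 4, 5, 2, 12, 6, 7, 8, 9, 10, 11, 1, 13, 14, 3]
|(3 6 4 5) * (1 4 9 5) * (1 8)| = |(1 4 8)(3 6 9 5)| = 12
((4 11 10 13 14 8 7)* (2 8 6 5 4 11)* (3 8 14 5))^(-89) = ((2 14 6 3 8 7 11 10 13 5 4))^(-89) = (2 4 5 13 10 11 7 8 3 6 14)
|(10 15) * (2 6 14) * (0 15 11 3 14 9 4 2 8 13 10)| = |(0 15)(2 6 9 4)(3 14 8 13 10 11)| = 12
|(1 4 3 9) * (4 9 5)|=|(1 9)(3 5 4)|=6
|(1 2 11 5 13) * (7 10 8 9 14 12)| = |(1 2 11 5 13)(7 10 8 9 14 12)| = 30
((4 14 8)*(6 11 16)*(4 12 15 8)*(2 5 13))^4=((2 5 13)(4 14)(6 11 16)(8 12 15))^4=(2 5 13)(6 11 16)(8 12 15)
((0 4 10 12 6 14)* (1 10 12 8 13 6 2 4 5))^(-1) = (0 14 6 13 8 10 1 5)(2 12 4)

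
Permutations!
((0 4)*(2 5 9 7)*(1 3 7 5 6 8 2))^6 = (9)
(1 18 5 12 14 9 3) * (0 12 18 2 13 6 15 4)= (0 12 14 9 3 1 2 13 6 15 4)(5 18)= [12, 2, 13, 1, 0, 18, 15, 7, 8, 3, 10, 11, 14, 6, 9, 4, 16, 17, 5]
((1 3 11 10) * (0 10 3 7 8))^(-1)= (0 8 7 1 10)(3 11)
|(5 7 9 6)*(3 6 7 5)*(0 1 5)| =6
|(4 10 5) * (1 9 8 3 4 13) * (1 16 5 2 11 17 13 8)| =|(1 9)(2 11 17 13 16 5 8 3 4 10)| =10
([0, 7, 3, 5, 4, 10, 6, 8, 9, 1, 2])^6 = (1 8)(2 5)(3 10)(7 9)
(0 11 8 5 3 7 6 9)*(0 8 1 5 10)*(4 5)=[11, 4, 2, 7, 5, 3, 9, 6, 10, 8, 0, 1]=(0 11 1 4 5 3 7 6 9 8 10)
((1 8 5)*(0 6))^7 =((0 6)(1 8 5))^7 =(0 6)(1 8 5)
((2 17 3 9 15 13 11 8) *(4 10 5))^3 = (2 9 11 17 15 8 3 13)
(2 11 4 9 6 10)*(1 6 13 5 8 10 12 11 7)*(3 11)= (1 6 12 3 11 4 9 13 5 8 10 2 7)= [0, 6, 7, 11, 9, 8, 12, 1, 10, 13, 2, 4, 3, 5]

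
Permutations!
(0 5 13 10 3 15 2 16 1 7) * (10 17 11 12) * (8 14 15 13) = (0 5 8 14 15 2 16 1 7)(3 13 17 11 12 10) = [5, 7, 16, 13, 4, 8, 6, 0, 14, 9, 3, 12, 10, 17, 15, 2, 1, 11]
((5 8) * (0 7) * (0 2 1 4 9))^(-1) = (0 9 4 1 2 7)(5 8)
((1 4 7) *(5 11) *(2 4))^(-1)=((1 2 4 7)(5 11))^(-1)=(1 7 4 2)(5 11)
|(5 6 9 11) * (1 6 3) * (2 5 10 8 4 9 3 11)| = 21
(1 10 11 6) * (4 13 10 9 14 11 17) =(1 9 14 11 6)(4 13 10 17) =[0, 9, 2, 3, 13, 5, 1, 7, 8, 14, 17, 6, 12, 10, 11, 15, 16, 4]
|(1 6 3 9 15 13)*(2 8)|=6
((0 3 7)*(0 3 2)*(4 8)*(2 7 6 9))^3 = (0 6)(2 3)(4 8)(7 9)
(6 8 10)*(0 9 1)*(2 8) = (0 9 1)(2 8 10 6) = [9, 0, 8, 3, 4, 5, 2, 7, 10, 1, 6]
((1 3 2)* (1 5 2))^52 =(5)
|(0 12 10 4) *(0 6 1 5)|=7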